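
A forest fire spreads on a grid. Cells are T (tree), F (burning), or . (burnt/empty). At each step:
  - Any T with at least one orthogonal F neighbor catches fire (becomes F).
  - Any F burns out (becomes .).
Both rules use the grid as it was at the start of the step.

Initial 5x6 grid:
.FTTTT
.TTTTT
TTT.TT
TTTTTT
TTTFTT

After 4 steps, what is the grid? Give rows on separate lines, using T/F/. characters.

Step 1: 5 trees catch fire, 2 burn out
  ..FTTT
  .FTTTT
  TTT.TT
  TTTFTT
  TTF.FT
Step 2: 7 trees catch fire, 5 burn out
  ...FTT
  ..FTTT
  TFT.TT
  TTF.FT
  TF...F
Step 3: 8 trees catch fire, 7 burn out
  ....FT
  ...FTT
  F.F.FT
  TF...F
  F.....
Step 4: 4 trees catch fire, 8 burn out
  .....F
  ....FT
  .....F
  F.....
  ......

.....F
....FT
.....F
F.....
......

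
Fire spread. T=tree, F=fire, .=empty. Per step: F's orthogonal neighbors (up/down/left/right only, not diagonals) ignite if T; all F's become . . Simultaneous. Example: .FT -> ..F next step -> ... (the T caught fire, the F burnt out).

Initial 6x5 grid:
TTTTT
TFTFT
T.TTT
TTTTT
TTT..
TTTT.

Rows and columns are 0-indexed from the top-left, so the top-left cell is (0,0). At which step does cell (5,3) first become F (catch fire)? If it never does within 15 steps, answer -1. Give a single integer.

Step 1: cell (5,3)='T' (+6 fires, +2 burnt)
Step 2: cell (5,3)='T' (+7 fires, +6 burnt)
Step 3: cell (5,3)='T' (+3 fires, +7 burnt)
Step 4: cell (5,3)='T' (+3 fires, +3 burnt)
Step 5: cell (5,3)='T' (+3 fires, +3 burnt)
Step 6: cell (5,3)='F' (+2 fires, +3 burnt)
  -> target ignites at step 6
Step 7: cell (5,3)='.' (+0 fires, +2 burnt)
  fire out at step 7

6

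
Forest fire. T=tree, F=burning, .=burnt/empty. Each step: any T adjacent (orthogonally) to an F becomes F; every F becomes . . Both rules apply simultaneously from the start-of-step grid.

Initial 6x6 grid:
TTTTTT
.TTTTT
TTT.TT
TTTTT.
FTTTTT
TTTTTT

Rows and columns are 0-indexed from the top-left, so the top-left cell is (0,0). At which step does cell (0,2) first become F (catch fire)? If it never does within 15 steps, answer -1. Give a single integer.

Step 1: cell (0,2)='T' (+3 fires, +1 burnt)
Step 2: cell (0,2)='T' (+4 fires, +3 burnt)
Step 3: cell (0,2)='T' (+4 fires, +4 burnt)
Step 4: cell (0,2)='T' (+5 fires, +4 burnt)
Step 5: cell (0,2)='T' (+5 fires, +5 burnt)
Step 6: cell (0,2)='F' (+5 fires, +5 burnt)
  -> target ignites at step 6
Step 7: cell (0,2)='.' (+3 fires, +5 burnt)
Step 8: cell (0,2)='.' (+2 fires, +3 burnt)
Step 9: cell (0,2)='.' (+1 fires, +2 burnt)
Step 10: cell (0,2)='.' (+0 fires, +1 burnt)
  fire out at step 10

6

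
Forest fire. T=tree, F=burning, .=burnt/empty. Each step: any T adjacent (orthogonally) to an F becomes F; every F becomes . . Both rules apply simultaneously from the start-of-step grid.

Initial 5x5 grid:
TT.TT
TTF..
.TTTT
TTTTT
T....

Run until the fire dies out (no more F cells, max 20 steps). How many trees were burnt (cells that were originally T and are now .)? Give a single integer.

Step 1: +2 fires, +1 burnt (F count now 2)
Step 2: +5 fires, +2 burnt (F count now 5)
Step 3: +4 fires, +5 burnt (F count now 4)
Step 4: +2 fires, +4 burnt (F count now 2)
Step 5: +1 fires, +2 burnt (F count now 1)
Step 6: +0 fires, +1 burnt (F count now 0)
Fire out after step 6
Initially T: 16, now '.': 23
Total burnt (originally-T cells now '.'): 14

Answer: 14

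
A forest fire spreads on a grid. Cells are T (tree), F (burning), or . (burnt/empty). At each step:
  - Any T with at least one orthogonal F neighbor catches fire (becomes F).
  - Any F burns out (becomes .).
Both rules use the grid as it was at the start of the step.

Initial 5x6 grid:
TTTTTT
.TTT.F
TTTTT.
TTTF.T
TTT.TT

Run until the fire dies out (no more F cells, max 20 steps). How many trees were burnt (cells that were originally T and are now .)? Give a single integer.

Answer: 20

Derivation:
Step 1: +3 fires, +2 burnt (F count now 3)
Step 2: +6 fires, +3 burnt (F count now 6)
Step 3: +5 fires, +6 burnt (F count now 5)
Step 4: +4 fires, +5 burnt (F count now 4)
Step 5: +1 fires, +4 burnt (F count now 1)
Step 6: +1 fires, +1 burnt (F count now 1)
Step 7: +0 fires, +1 burnt (F count now 0)
Fire out after step 7
Initially T: 23, now '.': 27
Total burnt (originally-T cells now '.'): 20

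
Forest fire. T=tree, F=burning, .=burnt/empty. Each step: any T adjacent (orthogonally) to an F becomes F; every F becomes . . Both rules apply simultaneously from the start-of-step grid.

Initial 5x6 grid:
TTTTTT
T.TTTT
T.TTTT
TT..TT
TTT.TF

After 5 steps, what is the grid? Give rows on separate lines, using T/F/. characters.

Step 1: 2 trees catch fire, 1 burn out
  TTTTTT
  T.TTTT
  T.TTTT
  TT..TF
  TTT.F.
Step 2: 2 trees catch fire, 2 burn out
  TTTTTT
  T.TTTT
  T.TTTF
  TT..F.
  TTT...
Step 3: 2 trees catch fire, 2 burn out
  TTTTTT
  T.TTTF
  T.TTF.
  TT....
  TTT...
Step 4: 3 trees catch fire, 2 burn out
  TTTTTF
  T.TTF.
  T.TF..
  TT....
  TTT...
Step 5: 3 trees catch fire, 3 burn out
  TTTTF.
  T.TF..
  T.F...
  TT....
  TTT...

TTTTF.
T.TF..
T.F...
TT....
TTT...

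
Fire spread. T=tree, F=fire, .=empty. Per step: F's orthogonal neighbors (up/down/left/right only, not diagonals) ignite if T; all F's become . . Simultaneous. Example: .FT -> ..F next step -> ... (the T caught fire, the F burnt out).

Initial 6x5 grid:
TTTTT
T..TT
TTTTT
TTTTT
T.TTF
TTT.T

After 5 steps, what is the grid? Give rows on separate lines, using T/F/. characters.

Step 1: 3 trees catch fire, 1 burn out
  TTTTT
  T..TT
  TTTTT
  TTTTF
  T.TF.
  TTT.F
Step 2: 3 trees catch fire, 3 burn out
  TTTTT
  T..TT
  TTTTF
  TTTF.
  T.F..
  TTT..
Step 3: 4 trees catch fire, 3 burn out
  TTTTT
  T..TF
  TTTF.
  TTF..
  T....
  TTF..
Step 4: 5 trees catch fire, 4 burn out
  TTTTF
  T..F.
  TTF..
  TF...
  T....
  TF...
Step 5: 4 trees catch fire, 5 burn out
  TTTF.
  T....
  TF...
  F....
  T....
  F....

TTTF.
T....
TF...
F....
T....
F....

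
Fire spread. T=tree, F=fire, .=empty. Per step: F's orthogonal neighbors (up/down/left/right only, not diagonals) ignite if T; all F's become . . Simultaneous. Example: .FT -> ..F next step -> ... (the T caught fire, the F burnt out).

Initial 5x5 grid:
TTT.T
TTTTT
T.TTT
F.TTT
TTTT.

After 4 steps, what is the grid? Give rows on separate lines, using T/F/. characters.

Step 1: 2 trees catch fire, 1 burn out
  TTT.T
  TTTTT
  F.TTT
  ..TTT
  FTTT.
Step 2: 2 trees catch fire, 2 burn out
  TTT.T
  FTTTT
  ..TTT
  ..TTT
  .FTT.
Step 3: 3 trees catch fire, 2 burn out
  FTT.T
  .FTTT
  ..TTT
  ..TTT
  ..FT.
Step 4: 4 trees catch fire, 3 burn out
  .FT.T
  ..FTT
  ..TTT
  ..FTT
  ...F.

.FT.T
..FTT
..TTT
..FTT
...F.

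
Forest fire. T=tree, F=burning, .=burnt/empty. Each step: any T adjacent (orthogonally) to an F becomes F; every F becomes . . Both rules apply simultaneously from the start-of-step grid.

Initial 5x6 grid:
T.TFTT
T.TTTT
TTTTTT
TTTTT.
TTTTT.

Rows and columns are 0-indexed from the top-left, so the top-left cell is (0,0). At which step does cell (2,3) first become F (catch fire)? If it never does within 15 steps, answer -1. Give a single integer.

Step 1: cell (2,3)='T' (+3 fires, +1 burnt)
Step 2: cell (2,3)='F' (+4 fires, +3 burnt)
  -> target ignites at step 2
Step 3: cell (2,3)='.' (+4 fires, +4 burnt)
Step 4: cell (2,3)='.' (+5 fires, +4 burnt)
Step 5: cell (2,3)='.' (+4 fires, +5 burnt)
Step 6: cell (2,3)='.' (+3 fires, +4 burnt)
Step 7: cell (2,3)='.' (+2 fires, +3 burnt)
Step 8: cell (2,3)='.' (+0 fires, +2 burnt)
  fire out at step 8

2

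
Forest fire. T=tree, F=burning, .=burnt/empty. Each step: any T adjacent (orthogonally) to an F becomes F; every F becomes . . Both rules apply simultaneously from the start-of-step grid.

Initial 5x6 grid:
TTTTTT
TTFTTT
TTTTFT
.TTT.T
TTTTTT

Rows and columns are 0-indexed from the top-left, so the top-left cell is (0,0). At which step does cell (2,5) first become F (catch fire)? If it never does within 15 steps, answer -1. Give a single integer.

Step 1: cell (2,5)='F' (+7 fires, +2 burnt)
  -> target ignites at step 1
Step 2: cell (2,5)='.' (+9 fires, +7 burnt)
Step 3: cell (2,5)='.' (+7 fires, +9 burnt)
Step 4: cell (2,5)='.' (+2 fires, +7 burnt)
Step 5: cell (2,5)='.' (+1 fires, +2 burnt)
Step 6: cell (2,5)='.' (+0 fires, +1 burnt)
  fire out at step 6

1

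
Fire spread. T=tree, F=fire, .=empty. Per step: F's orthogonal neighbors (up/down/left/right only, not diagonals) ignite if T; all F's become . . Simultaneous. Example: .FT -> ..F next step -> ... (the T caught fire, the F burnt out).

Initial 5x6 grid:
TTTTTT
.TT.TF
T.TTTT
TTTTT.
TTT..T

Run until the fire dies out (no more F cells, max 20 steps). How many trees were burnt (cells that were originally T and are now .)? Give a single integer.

Answer: 22

Derivation:
Step 1: +3 fires, +1 burnt (F count now 3)
Step 2: +2 fires, +3 burnt (F count now 2)
Step 3: +3 fires, +2 burnt (F count now 3)
Step 4: +3 fires, +3 burnt (F count now 3)
Step 5: +3 fires, +3 burnt (F count now 3)
Step 6: +4 fires, +3 burnt (F count now 4)
Step 7: +2 fires, +4 burnt (F count now 2)
Step 8: +2 fires, +2 burnt (F count now 2)
Step 9: +0 fires, +2 burnt (F count now 0)
Fire out after step 9
Initially T: 23, now '.': 29
Total burnt (originally-T cells now '.'): 22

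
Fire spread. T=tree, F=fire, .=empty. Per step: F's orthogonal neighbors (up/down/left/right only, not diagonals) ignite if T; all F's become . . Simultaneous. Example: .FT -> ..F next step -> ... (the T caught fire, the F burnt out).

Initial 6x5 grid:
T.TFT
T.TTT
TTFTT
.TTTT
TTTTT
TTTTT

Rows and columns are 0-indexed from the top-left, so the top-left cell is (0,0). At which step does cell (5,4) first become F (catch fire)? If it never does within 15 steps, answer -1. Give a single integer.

Step 1: cell (5,4)='T' (+7 fires, +2 burnt)
Step 2: cell (5,4)='T' (+6 fires, +7 burnt)
Step 3: cell (5,4)='T' (+5 fires, +6 burnt)
Step 4: cell (5,4)='T' (+5 fires, +5 burnt)
Step 5: cell (5,4)='F' (+2 fires, +5 burnt)
  -> target ignites at step 5
Step 6: cell (5,4)='.' (+0 fires, +2 burnt)
  fire out at step 6

5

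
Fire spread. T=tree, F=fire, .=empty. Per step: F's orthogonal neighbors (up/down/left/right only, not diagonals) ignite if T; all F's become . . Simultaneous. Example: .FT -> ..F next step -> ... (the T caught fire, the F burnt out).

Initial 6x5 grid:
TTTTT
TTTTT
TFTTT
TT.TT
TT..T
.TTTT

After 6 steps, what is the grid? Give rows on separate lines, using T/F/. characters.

Step 1: 4 trees catch fire, 1 burn out
  TTTTT
  TFTTT
  F.FTT
  TF.TT
  TT..T
  .TTTT
Step 2: 6 trees catch fire, 4 burn out
  TFTTT
  F.FTT
  ...FT
  F..TT
  TF..T
  .TTTT
Step 3: 7 trees catch fire, 6 burn out
  F.FTT
  ...FT
  ....F
  ...FT
  F...T
  .FTTT
Step 4: 4 trees catch fire, 7 burn out
  ...FT
  ....F
  .....
  ....F
  ....T
  ..FTT
Step 5: 3 trees catch fire, 4 burn out
  ....F
  .....
  .....
  .....
  ....F
  ...FT
Step 6: 1 trees catch fire, 3 burn out
  .....
  .....
  .....
  .....
  .....
  ....F

.....
.....
.....
.....
.....
....F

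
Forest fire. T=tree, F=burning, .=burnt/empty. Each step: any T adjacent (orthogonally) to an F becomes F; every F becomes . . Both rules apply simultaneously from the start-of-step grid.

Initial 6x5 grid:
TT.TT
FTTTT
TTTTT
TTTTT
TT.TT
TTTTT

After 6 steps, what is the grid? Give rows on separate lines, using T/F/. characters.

Step 1: 3 trees catch fire, 1 burn out
  FT.TT
  .FTTT
  FTTTT
  TTTTT
  TT.TT
  TTTTT
Step 2: 4 trees catch fire, 3 burn out
  .F.TT
  ..FTT
  .FTTT
  FTTTT
  TT.TT
  TTTTT
Step 3: 4 trees catch fire, 4 burn out
  ...TT
  ...FT
  ..FTT
  .FTTT
  FT.TT
  TTTTT
Step 4: 6 trees catch fire, 4 burn out
  ...FT
  ....F
  ...FT
  ..FTT
  .F.TT
  FTTTT
Step 5: 4 trees catch fire, 6 burn out
  ....F
  .....
  ....F
  ...FT
  ...TT
  .FTTT
Step 6: 3 trees catch fire, 4 burn out
  .....
  .....
  .....
  ....F
  ...FT
  ..FTT

.....
.....
.....
....F
...FT
..FTT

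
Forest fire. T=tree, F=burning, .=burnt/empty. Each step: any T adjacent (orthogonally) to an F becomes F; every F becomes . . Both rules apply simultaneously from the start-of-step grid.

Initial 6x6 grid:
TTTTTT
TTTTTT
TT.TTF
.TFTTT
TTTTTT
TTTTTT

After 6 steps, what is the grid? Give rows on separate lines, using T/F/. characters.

Step 1: 6 trees catch fire, 2 burn out
  TTTTTT
  TTTTTF
  TT.TF.
  .F.FTF
  TTFTTT
  TTTTTT
Step 2: 9 trees catch fire, 6 burn out
  TTTTTF
  TTTTF.
  TF.F..
  ....F.
  TF.FTF
  TTFTTT
Step 3: 9 trees catch fire, 9 burn out
  TTTTF.
  TFTF..
  F.....
  ......
  F...F.
  TF.FTF
Step 4: 6 trees catch fire, 9 burn out
  TFTF..
  F.F...
  ......
  ......
  ......
  F...F.
Step 5: 2 trees catch fire, 6 burn out
  F.F...
  ......
  ......
  ......
  ......
  ......
Step 6: 0 trees catch fire, 2 burn out
  ......
  ......
  ......
  ......
  ......
  ......

......
......
......
......
......
......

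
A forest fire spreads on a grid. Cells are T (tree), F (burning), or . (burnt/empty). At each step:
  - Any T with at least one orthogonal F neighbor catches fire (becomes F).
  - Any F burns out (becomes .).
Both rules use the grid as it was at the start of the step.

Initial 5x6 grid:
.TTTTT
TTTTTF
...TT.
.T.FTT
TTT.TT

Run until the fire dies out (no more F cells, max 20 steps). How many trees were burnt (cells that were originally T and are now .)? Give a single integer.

Answer: 16

Derivation:
Step 1: +4 fires, +2 burnt (F count now 4)
Step 2: +5 fires, +4 burnt (F count now 5)
Step 3: +3 fires, +5 burnt (F count now 3)
Step 4: +2 fires, +3 burnt (F count now 2)
Step 5: +2 fires, +2 burnt (F count now 2)
Step 6: +0 fires, +2 burnt (F count now 0)
Fire out after step 6
Initially T: 20, now '.': 26
Total burnt (originally-T cells now '.'): 16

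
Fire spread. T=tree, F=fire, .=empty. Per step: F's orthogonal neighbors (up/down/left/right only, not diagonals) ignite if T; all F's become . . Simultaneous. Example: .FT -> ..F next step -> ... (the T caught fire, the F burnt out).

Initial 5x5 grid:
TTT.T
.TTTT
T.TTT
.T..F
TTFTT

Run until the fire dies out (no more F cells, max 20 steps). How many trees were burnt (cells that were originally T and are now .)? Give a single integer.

Step 1: +4 fires, +2 burnt (F count now 4)
Step 2: +4 fires, +4 burnt (F count now 4)
Step 3: +3 fires, +4 burnt (F count now 3)
Step 4: +1 fires, +3 burnt (F count now 1)
Step 5: +2 fires, +1 burnt (F count now 2)
Step 6: +1 fires, +2 burnt (F count now 1)
Step 7: +1 fires, +1 burnt (F count now 1)
Step 8: +0 fires, +1 burnt (F count now 0)
Fire out after step 8
Initially T: 17, now '.': 24
Total burnt (originally-T cells now '.'): 16

Answer: 16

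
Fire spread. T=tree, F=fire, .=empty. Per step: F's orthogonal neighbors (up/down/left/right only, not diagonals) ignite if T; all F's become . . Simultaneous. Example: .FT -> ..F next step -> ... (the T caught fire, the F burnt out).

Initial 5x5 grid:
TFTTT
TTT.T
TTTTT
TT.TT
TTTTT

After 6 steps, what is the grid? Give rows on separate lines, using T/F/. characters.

Step 1: 3 trees catch fire, 1 burn out
  F.FTT
  TFT.T
  TTTTT
  TT.TT
  TTTTT
Step 2: 4 trees catch fire, 3 burn out
  ...FT
  F.F.T
  TFTTT
  TT.TT
  TTTTT
Step 3: 4 trees catch fire, 4 burn out
  ....F
  ....T
  F.FTT
  TF.TT
  TTTTT
Step 4: 4 trees catch fire, 4 burn out
  .....
  ....F
  ...FT
  F..TT
  TFTTT
Step 5: 4 trees catch fire, 4 burn out
  .....
  .....
  ....F
  ...FT
  F.FTT
Step 6: 2 trees catch fire, 4 burn out
  .....
  .....
  .....
  ....F
  ...FT

.....
.....
.....
....F
...FT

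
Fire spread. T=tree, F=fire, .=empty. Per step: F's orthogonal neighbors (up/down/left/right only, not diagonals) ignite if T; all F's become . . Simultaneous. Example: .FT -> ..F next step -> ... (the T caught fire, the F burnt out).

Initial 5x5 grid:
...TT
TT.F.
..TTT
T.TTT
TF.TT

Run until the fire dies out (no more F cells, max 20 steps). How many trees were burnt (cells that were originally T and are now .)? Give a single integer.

Answer: 12

Derivation:
Step 1: +3 fires, +2 burnt (F count now 3)
Step 2: +5 fires, +3 burnt (F count now 5)
Step 3: +3 fires, +5 burnt (F count now 3)
Step 4: +1 fires, +3 burnt (F count now 1)
Step 5: +0 fires, +1 burnt (F count now 0)
Fire out after step 5
Initially T: 14, now '.': 23
Total burnt (originally-T cells now '.'): 12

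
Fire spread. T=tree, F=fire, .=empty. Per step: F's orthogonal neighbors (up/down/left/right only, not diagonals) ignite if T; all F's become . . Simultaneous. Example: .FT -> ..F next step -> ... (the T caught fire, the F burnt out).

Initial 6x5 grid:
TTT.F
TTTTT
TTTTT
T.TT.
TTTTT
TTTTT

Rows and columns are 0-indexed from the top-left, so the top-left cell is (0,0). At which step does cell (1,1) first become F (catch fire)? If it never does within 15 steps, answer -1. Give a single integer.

Step 1: cell (1,1)='T' (+1 fires, +1 burnt)
Step 2: cell (1,1)='T' (+2 fires, +1 burnt)
Step 3: cell (1,1)='T' (+2 fires, +2 burnt)
Step 4: cell (1,1)='F' (+4 fires, +2 burnt)
  -> target ignites at step 4
Step 5: cell (1,1)='.' (+5 fires, +4 burnt)
Step 6: cell (1,1)='.' (+5 fires, +5 burnt)
Step 7: cell (1,1)='.' (+4 fires, +5 burnt)
Step 8: cell (1,1)='.' (+2 fires, +4 burnt)
Step 9: cell (1,1)='.' (+1 fires, +2 burnt)
Step 10: cell (1,1)='.' (+0 fires, +1 burnt)
  fire out at step 10

4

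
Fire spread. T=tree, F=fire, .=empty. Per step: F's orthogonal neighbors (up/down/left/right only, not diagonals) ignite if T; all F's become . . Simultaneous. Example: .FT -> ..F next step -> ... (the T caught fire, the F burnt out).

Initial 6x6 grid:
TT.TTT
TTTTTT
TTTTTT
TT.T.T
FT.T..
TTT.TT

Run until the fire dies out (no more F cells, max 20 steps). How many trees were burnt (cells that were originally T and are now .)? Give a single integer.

Answer: 26

Derivation:
Step 1: +3 fires, +1 burnt (F count now 3)
Step 2: +3 fires, +3 burnt (F count now 3)
Step 3: +3 fires, +3 burnt (F count now 3)
Step 4: +3 fires, +3 burnt (F count now 3)
Step 5: +3 fires, +3 burnt (F count now 3)
Step 6: +3 fires, +3 burnt (F count now 3)
Step 7: +4 fires, +3 burnt (F count now 4)
Step 8: +3 fires, +4 burnt (F count now 3)
Step 9: +1 fires, +3 burnt (F count now 1)
Step 10: +0 fires, +1 burnt (F count now 0)
Fire out after step 10
Initially T: 28, now '.': 34
Total burnt (originally-T cells now '.'): 26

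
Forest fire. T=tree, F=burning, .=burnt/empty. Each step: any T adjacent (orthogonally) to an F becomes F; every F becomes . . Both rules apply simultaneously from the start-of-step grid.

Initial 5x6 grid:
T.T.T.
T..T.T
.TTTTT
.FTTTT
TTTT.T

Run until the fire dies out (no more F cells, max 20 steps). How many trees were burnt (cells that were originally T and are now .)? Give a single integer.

Step 1: +3 fires, +1 burnt (F count now 3)
Step 2: +4 fires, +3 burnt (F count now 4)
Step 3: +3 fires, +4 burnt (F count now 3)
Step 4: +3 fires, +3 burnt (F count now 3)
Step 5: +2 fires, +3 burnt (F count now 2)
Step 6: +1 fires, +2 burnt (F count now 1)
Step 7: +0 fires, +1 burnt (F count now 0)
Fire out after step 7
Initially T: 20, now '.': 26
Total burnt (originally-T cells now '.'): 16

Answer: 16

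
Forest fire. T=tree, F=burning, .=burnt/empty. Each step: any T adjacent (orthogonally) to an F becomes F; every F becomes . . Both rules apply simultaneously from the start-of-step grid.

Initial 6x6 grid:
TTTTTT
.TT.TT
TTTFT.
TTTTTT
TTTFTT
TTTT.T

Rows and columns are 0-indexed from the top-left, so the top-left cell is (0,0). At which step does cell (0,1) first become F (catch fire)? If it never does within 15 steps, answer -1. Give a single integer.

Step 1: cell (0,1)='T' (+6 fires, +2 burnt)
Step 2: cell (0,1)='T' (+8 fires, +6 burnt)
Step 3: cell (0,1)='T' (+10 fires, +8 burnt)
Step 4: cell (0,1)='F' (+5 fires, +10 burnt)
  -> target ignites at step 4
Step 5: cell (0,1)='.' (+1 fires, +5 burnt)
Step 6: cell (0,1)='.' (+0 fires, +1 burnt)
  fire out at step 6

4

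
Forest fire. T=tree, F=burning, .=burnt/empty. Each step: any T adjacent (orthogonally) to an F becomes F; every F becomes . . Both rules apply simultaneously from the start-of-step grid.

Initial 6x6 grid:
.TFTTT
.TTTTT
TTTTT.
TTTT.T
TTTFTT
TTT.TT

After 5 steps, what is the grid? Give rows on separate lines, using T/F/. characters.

Step 1: 6 trees catch fire, 2 burn out
  .F.FTT
  .TFTTT
  TTTTT.
  TTTF.T
  TTF.FT
  TTT.TT
Step 2: 10 trees catch fire, 6 burn out
  ....FT
  .F.FTT
  TTFFT.
  TTF..T
  TF...F
  TTF.FT
Step 3: 9 trees catch fire, 10 burn out
  .....F
  ....FT
  TF..F.
  TF...F
  F.....
  TF...F
Step 4: 4 trees catch fire, 9 burn out
  ......
  .....F
  F.....
  F.....
  ......
  F.....
Step 5: 0 trees catch fire, 4 burn out
  ......
  ......
  ......
  ......
  ......
  ......

......
......
......
......
......
......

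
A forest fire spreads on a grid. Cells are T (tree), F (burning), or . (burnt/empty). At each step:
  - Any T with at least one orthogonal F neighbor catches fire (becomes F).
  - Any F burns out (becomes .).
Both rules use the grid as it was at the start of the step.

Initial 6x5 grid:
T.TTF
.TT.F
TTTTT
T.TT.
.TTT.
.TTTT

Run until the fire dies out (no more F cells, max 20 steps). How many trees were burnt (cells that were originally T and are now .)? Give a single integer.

Step 1: +2 fires, +2 burnt (F count now 2)
Step 2: +2 fires, +2 burnt (F count now 2)
Step 3: +3 fires, +2 burnt (F count now 3)
Step 4: +4 fires, +3 burnt (F count now 4)
Step 5: +3 fires, +4 burnt (F count now 3)
Step 6: +4 fires, +3 burnt (F count now 4)
Step 7: +1 fires, +4 burnt (F count now 1)
Step 8: +0 fires, +1 burnt (F count now 0)
Fire out after step 8
Initially T: 20, now '.': 29
Total burnt (originally-T cells now '.'): 19

Answer: 19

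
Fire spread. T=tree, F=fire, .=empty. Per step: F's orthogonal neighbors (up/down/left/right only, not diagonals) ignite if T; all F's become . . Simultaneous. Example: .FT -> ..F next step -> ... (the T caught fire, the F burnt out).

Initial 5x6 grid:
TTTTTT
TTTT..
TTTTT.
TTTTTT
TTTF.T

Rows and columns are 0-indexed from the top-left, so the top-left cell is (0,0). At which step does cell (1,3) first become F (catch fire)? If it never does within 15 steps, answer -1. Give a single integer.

Step 1: cell (1,3)='T' (+2 fires, +1 burnt)
Step 2: cell (1,3)='T' (+4 fires, +2 burnt)
Step 3: cell (1,3)='F' (+6 fires, +4 burnt)
  -> target ignites at step 3
Step 4: cell (1,3)='.' (+5 fires, +6 burnt)
Step 5: cell (1,3)='.' (+4 fires, +5 burnt)
Step 6: cell (1,3)='.' (+3 fires, +4 burnt)
Step 7: cell (1,3)='.' (+1 fires, +3 burnt)
Step 8: cell (1,3)='.' (+0 fires, +1 burnt)
  fire out at step 8

3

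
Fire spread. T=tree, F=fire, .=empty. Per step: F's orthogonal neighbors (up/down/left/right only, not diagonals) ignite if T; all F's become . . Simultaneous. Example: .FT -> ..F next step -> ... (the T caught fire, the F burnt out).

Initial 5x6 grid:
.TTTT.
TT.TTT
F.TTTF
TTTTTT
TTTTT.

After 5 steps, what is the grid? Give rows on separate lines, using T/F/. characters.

Step 1: 5 trees catch fire, 2 burn out
  .TTTT.
  FT.TTF
  ..TTF.
  FTTTTF
  TTTTT.
Step 2: 6 trees catch fire, 5 burn out
  .TTTT.
  .F.TF.
  ..TF..
  .FTTF.
  FTTTT.
Step 3: 8 trees catch fire, 6 burn out
  .FTTF.
  ...F..
  ..F...
  ..FF..
  .FTTF.
Step 4: 4 trees catch fire, 8 burn out
  ..FF..
  ......
  ......
  ......
  ..FF..
Step 5: 0 trees catch fire, 4 burn out
  ......
  ......
  ......
  ......
  ......

......
......
......
......
......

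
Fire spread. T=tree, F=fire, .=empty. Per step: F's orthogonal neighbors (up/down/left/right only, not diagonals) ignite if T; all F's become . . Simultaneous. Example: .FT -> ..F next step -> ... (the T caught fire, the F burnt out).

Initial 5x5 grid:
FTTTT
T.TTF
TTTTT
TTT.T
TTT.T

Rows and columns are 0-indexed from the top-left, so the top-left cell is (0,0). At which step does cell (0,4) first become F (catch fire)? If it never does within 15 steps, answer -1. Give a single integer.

Step 1: cell (0,4)='F' (+5 fires, +2 burnt)
  -> target ignites at step 1
Step 2: cell (0,4)='.' (+6 fires, +5 burnt)
Step 3: cell (0,4)='.' (+4 fires, +6 burnt)
Step 4: cell (0,4)='.' (+3 fires, +4 burnt)
Step 5: cell (0,4)='.' (+2 fires, +3 burnt)
Step 6: cell (0,4)='.' (+0 fires, +2 burnt)
  fire out at step 6

1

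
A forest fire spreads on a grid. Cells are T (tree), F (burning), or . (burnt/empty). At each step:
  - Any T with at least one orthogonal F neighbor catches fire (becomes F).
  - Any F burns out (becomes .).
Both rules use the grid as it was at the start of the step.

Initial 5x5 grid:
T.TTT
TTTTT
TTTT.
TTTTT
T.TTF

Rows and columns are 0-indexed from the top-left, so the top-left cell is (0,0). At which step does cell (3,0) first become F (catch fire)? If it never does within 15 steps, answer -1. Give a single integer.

Step 1: cell (3,0)='T' (+2 fires, +1 burnt)
Step 2: cell (3,0)='T' (+2 fires, +2 burnt)
Step 3: cell (3,0)='T' (+2 fires, +2 burnt)
Step 4: cell (3,0)='T' (+3 fires, +2 burnt)
Step 5: cell (3,0)='F' (+5 fires, +3 burnt)
  -> target ignites at step 5
Step 6: cell (3,0)='.' (+5 fires, +5 burnt)
Step 7: cell (3,0)='.' (+1 fires, +5 burnt)
Step 8: cell (3,0)='.' (+1 fires, +1 burnt)
Step 9: cell (3,0)='.' (+0 fires, +1 burnt)
  fire out at step 9

5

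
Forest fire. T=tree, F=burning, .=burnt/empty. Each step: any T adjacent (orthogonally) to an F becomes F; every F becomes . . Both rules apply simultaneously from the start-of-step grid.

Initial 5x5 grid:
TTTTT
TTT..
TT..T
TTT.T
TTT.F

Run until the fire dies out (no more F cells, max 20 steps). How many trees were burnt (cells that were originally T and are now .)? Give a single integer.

Step 1: +1 fires, +1 burnt (F count now 1)
Step 2: +1 fires, +1 burnt (F count now 1)
Step 3: +0 fires, +1 burnt (F count now 0)
Fire out after step 3
Initially T: 18, now '.': 9
Total burnt (originally-T cells now '.'): 2

Answer: 2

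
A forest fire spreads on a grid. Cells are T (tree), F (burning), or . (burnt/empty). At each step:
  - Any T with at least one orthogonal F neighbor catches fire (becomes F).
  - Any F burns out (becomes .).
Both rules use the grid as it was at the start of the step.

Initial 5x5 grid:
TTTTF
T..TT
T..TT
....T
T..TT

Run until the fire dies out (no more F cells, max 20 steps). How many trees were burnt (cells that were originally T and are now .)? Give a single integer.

Answer: 13

Derivation:
Step 1: +2 fires, +1 burnt (F count now 2)
Step 2: +3 fires, +2 burnt (F count now 3)
Step 3: +3 fires, +3 burnt (F count now 3)
Step 4: +2 fires, +3 burnt (F count now 2)
Step 5: +2 fires, +2 burnt (F count now 2)
Step 6: +1 fires, +2 burnt (F count now 1)
Step 7: +0 fires, +1 burnt (F count now 0)
Fire out after step 7
Initially T: 14, now '.': 24
Total burnt (originally-T cells now '.'): 13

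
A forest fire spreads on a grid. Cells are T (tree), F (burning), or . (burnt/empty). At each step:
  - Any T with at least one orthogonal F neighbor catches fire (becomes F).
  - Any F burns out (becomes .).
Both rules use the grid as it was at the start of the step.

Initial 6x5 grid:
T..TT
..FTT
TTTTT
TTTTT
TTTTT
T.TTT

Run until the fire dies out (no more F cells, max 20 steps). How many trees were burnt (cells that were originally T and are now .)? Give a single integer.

Step 1: +2 fires, +1 burnt (F count now 2)
Step 2: +5 fires, +2 burnt (F count now 5)
Step 3: +6 fires, +5 burnt (F count now 6)
Step 4: +5 fires, +6 burnt (F count now 5)
Step 5: +3 fires, +5 burnt (F count now 3)
Step 6: +2 fires, +3 burnt (F count now 2)
Step 7: +0 fires, +2 burnt (F count now 0)
Fire out after step 7
Initially T: 24, now '.': 29
Total burnt (originally-T cells now '.'): 23

Answer: 23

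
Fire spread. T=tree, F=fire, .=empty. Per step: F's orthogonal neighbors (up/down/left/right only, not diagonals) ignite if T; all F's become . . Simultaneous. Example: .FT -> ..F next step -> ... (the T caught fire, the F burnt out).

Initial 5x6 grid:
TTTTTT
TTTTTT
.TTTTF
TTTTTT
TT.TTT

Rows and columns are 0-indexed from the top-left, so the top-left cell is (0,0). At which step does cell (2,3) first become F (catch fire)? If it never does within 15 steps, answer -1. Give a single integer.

Step 1: cell (2,3)='T' (+3 fires, +1 burnt)
Step 2: cell (2,3)='F' (+5 fires, +3 burnt)
  -> target ignites at step 2
Step 3: cell (2,3)='.' (+5 fires, +5 burnt)
Step 4: cell (2,3)='.' (+5 fires, +5 burnt)
Step 5: cell (2,3)='.' (+3 fires, +5 burnt)
Step 6: cell (2,3)='.' (+4 fires, +3 burnt)
Step 7: cell (2,3)='.' (+2 fires, +4 burnt)
Step 8: cell (2,3)='.' (+0 fires, +2 burnt)
  fire out at step 8

2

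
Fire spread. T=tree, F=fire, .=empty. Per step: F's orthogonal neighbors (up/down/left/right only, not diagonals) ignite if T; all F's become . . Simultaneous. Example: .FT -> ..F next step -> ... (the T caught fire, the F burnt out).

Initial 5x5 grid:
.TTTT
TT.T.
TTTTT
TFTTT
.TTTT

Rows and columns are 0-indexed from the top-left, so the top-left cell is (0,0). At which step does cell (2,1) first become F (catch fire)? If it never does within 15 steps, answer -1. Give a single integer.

Step 1: cell (2,1)='F' (+4 fires, +1 burnt)
  -> target ignites at step 1
Step 2: cell (2,1)='.' (+5 fires, +4 burnt)
Step 3: cell (2,1)='.' (+5 fires, +5 burnt)
Step 4: cell (2,1)='.' (+4 fires, +5 burnt)
Step 5: cell (2,1)='.' (+1 fires, +4 burnt)
Step 6: cell (2,1)='.' (+1 fires, +1 burnt)
Step 7: cell (2,1)='.' (+0 fires, +1 burnt)
  fire out at step 7

1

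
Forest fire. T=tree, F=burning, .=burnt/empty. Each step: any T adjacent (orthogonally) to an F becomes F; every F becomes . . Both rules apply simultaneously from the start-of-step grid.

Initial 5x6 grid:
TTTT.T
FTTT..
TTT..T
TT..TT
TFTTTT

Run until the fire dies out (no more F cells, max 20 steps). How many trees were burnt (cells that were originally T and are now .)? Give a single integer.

Step 1: +6 fires, +2 burnt (F count now 6)
Step 2: +5 fires, +6 burnt (F count now 5)
Step 3: +4 fires, +5 burnt (F count now 4)
Step 4: +3 fires, +4 burnt (F count now 3)
Step 5: +1 fires, +3 burnt (F count now 1)
Step 6: +1 fires, +1 burnt (F count now 1)
Step 7: +0 fires, +1 burnt (F count now 0)
Fire out after step 7
Initially T: 21, now '.': 29
Total burnt (originally-T cells now '.'): 20

Answer: 20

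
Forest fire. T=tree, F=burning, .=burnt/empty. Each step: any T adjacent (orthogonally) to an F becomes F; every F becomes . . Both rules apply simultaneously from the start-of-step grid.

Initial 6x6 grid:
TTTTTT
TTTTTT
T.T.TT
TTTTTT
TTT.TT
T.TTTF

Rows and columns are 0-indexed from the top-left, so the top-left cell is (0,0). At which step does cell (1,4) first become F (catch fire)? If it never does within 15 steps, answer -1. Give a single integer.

Step 1: cell (1,4)='T' (+2 fires, +1 burnt)
Step 2: cell (1,4)='T' (+3 fires, +2 burnt)
Step 3: cell (1,4)='T' (+3 fires, +3 burnt)
Step 4: cell (1,4)='T' (+4 fires, +3 burnt)
Step 5: cell (1,4)='F' (+4 fires, +4 burnt)
  -> target ignites at step 5
Step 6: cell (1,4)='.' (+5 fires, +4 burnt)
Step 7: cell (1,4)='.' (+4 fires, +5 burnt)
Step 8: cell (1,4)='.' (+3 fires, +4 burnt)
Step 9: cell (1,4)='.' (+2 fires, +3 burnt)
Step 10: cell (1,4)='.' (+1 fires, +2 burnt)
Step 11: cell (1,4)='.' (+0 fires, +1 burnt)
  fire out at step 11

5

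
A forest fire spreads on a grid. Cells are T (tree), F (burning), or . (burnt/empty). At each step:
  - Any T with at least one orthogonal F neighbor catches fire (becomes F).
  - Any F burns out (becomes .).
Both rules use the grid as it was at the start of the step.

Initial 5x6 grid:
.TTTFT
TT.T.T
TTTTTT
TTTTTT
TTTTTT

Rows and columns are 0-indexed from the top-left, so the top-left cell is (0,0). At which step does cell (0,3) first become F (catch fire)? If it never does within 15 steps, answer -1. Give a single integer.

Step 1: cell (0,3)='F' (+2 fires, +1 burnt)
  -> target ignites at step 1
Step 2: cell (0,3)='.' (+3 fires, +2 burnt)
Step 3: cell (0,3)='.' (+3 fires, +3 burnt)
Step 4: cell (0,3)='.' (+5 fires, +3 burnt)
Step 5: cell (0,3)='.' (+6 fires, +5 burnt)
Step 6: cell (0,3)='.' (+4 fires, +6 burnt)
Step 7: cell (0,3)='.' (+2 fires, +4 burnt)
Step 8: cell (0,3)='.' (+1 fires, +2 burnt)
Step 9: cell (0,3)='.' (+0 fires, +1 burnt)
  fire out at step 9

1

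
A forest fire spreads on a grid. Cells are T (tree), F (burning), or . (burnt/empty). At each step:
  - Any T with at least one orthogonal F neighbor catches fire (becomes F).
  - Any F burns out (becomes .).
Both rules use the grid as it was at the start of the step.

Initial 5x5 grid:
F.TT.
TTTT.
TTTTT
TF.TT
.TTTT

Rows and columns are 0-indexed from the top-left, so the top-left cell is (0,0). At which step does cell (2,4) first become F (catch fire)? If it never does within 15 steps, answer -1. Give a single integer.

Step 1: cell (2,4)='T' (+4 fires, +2 burnt)
Step 2: cell (2,4)='T' (+4 fires, +4 burnt)
Step 3: cell (2,4)='T' (+3 fires, +4 burnt)
Step 4: cell (2,4)='F' (+5 fires, +3 burnt)
  -> target ignites at step 4
Step 5: cell (2,4)='.' (+2 fires, +5 burnt)
Step 6: cell (2,4)='.' (+0 fires, +2 burnt)
  fire out at step 6

4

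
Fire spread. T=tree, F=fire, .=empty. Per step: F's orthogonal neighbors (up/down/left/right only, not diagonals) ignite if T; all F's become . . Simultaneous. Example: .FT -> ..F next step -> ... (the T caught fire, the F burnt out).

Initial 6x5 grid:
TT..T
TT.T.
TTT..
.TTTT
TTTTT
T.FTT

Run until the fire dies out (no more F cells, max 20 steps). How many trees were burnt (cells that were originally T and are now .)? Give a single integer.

Answer: 19

Derivation:
Step 1: +2 fires, +1 burnt (F count now 2)
Step 2: +4 fires, +2 burnt (F count now 4)
Step 3: +5 fires, +4 burnt (F count now 5)
Step 4: +3 fires, +5 burnt (F count now 3)
Step 5: +2 fires, +3 burnt (F count now 2)
Step 6: +2 fires, +2 burnt (F count now 2)
Step 7: +1 fires, +2 burnt (F count now 1)
Step 8: +0 fires, +1 burnt (F count now 0)
Fire out after step 8
Initially T: 21, now '.': 28
Total burnt (originally-T cells now '.'): 19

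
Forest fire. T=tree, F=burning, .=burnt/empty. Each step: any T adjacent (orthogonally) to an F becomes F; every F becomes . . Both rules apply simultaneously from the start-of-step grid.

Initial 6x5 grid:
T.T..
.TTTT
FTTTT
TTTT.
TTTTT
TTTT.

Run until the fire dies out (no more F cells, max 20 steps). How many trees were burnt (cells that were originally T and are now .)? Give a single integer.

Step 1: +2 fires, +1 burnt (F count now 2)
Step 2: +4 fires, +2 burnt (F count now 4)
Step 3: +5 fires, +4 burnt (F count now 5)
Step 4: +6 fires, +5 burnt (F count now 6)
Step 5: +3 fires, +6 burnt (F count now 3)
Step 6: +2 fires, +3 burnt (F count now 2)
Step 7: +0 fires, +2 burnt (F count now 0)
Fire out after step 7
Initially T: 23, now '.': 29
Total burnt (originally-T cells now '.'): 22

Answer: 22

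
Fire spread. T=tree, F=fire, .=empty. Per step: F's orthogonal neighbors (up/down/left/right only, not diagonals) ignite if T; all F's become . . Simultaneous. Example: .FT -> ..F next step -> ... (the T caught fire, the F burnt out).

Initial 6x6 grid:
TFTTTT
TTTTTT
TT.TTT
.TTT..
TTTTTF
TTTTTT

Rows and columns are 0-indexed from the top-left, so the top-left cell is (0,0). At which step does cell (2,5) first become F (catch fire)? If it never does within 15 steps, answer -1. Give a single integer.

Step 1: cell (2,5)='T' (+5 fires, +2 burnt)
Step 2: cell (2,5)='T' (+6 fires, +5 burnt)
Step 3: cell (2,5)='T' (+7 fires, +6 burnt)
Step 4: cell (2,5)='T' (+6 fires, +7 burnt)
Step 5: cell (2,5)='T' (+4 fires, +6 burnt)
Step 6: cell (2,5)='F' (+2 fires, +4 burnt)
  -> target ignites at step 6
Step 7: cell (2,5)='.' (+0 fires, +2 burnt)
  fire out at step 7

6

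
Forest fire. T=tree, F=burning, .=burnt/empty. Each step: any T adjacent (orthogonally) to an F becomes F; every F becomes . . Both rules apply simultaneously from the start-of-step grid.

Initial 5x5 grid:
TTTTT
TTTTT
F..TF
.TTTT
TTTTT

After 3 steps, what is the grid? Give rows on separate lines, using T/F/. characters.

Step 1: 4 trees catch fire, 2 burn out
  TTTTT
  FTTTF
  ...F.
  .TTTF
  TTTTT
Step 2: 6 trees catch fire, 4 burn out
  FTTTF
  .FTF.
  .....
  .TTF.
  TTTTF
Step 3: 5 trees catch fire, 6 burn out
  .FTF.
  ..F..
  .....
  .TF..
  TTTF.

.FTF.
..F..
.....
.TF..
TTTF.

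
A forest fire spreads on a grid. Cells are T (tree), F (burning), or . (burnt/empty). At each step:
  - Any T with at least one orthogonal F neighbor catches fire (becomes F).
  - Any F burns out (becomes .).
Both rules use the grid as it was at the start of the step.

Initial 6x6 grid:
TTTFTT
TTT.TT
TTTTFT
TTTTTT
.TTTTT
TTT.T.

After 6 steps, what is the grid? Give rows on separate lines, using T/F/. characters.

Step 1: 6 trees catch fire, 2 burn out
  TTF.FT
  TTT.FT
  TTTF.F
  TTTTFT
  .TTTTT
  TTT.T.
Step 2: 8 trees catch fire, 6 burn out
  TF...F
  TTF..F
  TTF...
  TTTF.F
  .TTTFT
  TTT.T.
Step 3: 7 trees catch fire, 8 burn out
  F.....
  TF....
  TF....
  TTF...
  .TTF.F
  TTT.F.
Step 4: 4 trees catch fire, 7 burn out
  ......
  F.....
  F.....
  TF....
  .TF...
  TTT...
Step 5: 3 trees catch fire, 4 burn out
  ......
  ......
  ......
  F.....
  .F....
  TTF...
Step 6: 1 trees catch fire, 3 burn out
  ......
  ......
  ......
  ......
  ......
  TF....

......
......
......
......
......
TF....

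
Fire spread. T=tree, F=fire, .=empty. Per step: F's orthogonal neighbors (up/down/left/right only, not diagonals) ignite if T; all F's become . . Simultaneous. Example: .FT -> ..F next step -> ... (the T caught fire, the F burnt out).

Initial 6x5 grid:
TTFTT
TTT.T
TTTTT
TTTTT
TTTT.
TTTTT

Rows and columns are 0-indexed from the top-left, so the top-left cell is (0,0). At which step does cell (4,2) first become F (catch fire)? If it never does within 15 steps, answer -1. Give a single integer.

Step 1: cell (4,2)='T' (+3 fires, +1 burnt)
Step 2: cell (4,2)='T' (+4 fires, +3 burnt)
Step 3: cell (4,2)='T' (+5 fires, +4 burnt)
Step 4: cell (4,2)='F' (+5 fires, +5 burnt)
  -> target ignites at step 4
Step 5: cell (4,2)='.' (+5 fires, +5 burnt)
Step 6: cell (4,2)='.' (+3 fires, +5 burnt)
Step 7: cell (4,2)='.' (+2 fires, +3 burnt)
Step 8: cell (4,2)='.' (+0 fires, +2 burnt)
  fire out at step 8

4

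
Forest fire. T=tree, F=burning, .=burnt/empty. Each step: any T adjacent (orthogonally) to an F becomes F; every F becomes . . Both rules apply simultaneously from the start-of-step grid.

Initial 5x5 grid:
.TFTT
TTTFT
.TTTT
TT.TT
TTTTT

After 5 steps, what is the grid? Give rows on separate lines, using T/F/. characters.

Step 1: 5 trees catch fire, 2 burn out
  .F.FT
  TTF.F
  .TTFT
  TT.TT
  TTTTT
Step 2: 5 trees catch fire, 5 burn out
  ....F
  TF...
  .TF.F
  TT.FT
  TTTTT
Step 3: 4 trees catch fire, 5 burn out
  .....
  F....
  .F...
  TT..F
  TTTFT
Step 4: 3 trees catch fire, 4 burn out
  .....
  .....
  .....
  TF...
  TTF.F
Step 5: 2 trees catch fire, 3 burn out
  .....
  .....
  .....
  F....
  TF...

.....
.....
.....
F....
TF...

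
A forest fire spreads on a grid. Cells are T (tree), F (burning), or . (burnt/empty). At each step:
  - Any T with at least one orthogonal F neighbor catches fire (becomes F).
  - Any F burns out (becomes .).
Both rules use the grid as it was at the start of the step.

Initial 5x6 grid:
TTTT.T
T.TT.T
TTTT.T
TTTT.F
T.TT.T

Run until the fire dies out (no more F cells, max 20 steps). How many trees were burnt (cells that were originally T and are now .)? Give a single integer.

Step 1: +2 fires, +1 burnt (F count now 2)
Step 2: +1 fires, +2 burnt (F count now 1)
Step 3: +1 fires, +1 burnt (F count now 1)
Step 4: +0 fires, +1 burnt (F count now 0)
Fire out after step 4
Initially T: 22, now '.': 12
Total burnt (originally-T cells now '.'): 4

Answer: 4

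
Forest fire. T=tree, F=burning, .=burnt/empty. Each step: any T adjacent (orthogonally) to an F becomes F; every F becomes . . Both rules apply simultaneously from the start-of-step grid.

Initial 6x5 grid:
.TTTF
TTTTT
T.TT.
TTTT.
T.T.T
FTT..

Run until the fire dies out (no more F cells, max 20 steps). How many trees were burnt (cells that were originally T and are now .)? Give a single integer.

Answer: 19

Derivation:
Step 1: +4 fires, +2 burnt (F count now 4)
Step 2: +4 fires, +4 burnt (F count now 4)
Step 3: +6 fires, +4 burnt (F count now 6)
Step 4: +5 fires, +6 burnt (F count now 5)
Step 5: +0 fires, +5 burnt (F count now 0)
Fire out after step 5
Initially T: 20, now '.': 29
Total burnt (originally-T cells now '.'): 19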